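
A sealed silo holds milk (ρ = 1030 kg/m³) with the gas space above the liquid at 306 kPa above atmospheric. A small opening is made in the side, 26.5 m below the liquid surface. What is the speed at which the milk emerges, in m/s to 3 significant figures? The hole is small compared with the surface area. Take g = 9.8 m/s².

Take point 1 at the surface (v₁ ≈ 0) and point 2 at the hole (at atmospheric pressure). Bernoulli: P₁ + ρg h = P_atm + ½ρv₂².
With P₁ − P_atm = 306000 Pa, v₂ = √(2gh + 2ΔP/ρ) = √(2·9.8·26.5 + 2·306000/1030) = 33.4 m/s.

v = 33.4 m/s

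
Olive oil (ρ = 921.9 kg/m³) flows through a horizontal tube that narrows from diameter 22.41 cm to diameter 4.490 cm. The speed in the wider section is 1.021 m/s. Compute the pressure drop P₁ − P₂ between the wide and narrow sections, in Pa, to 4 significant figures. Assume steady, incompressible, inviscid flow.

297700 Pa

By continuity, v₂ = v₁·A₁/A₂ = 1.021·(394.4/15.83) = 25.43 m/s.
With no height change, Bernoulli's equation is P₁ + ½ρv₁² = P₂ + ½ρv₂².
P₁ − P₂ = ½·921.9·(25.43² − 1.021²) = ½·921.9·645.9 = 297700 Pa.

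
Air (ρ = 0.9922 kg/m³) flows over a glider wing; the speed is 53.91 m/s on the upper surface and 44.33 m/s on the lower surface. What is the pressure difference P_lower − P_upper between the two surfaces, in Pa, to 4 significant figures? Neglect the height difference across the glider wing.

With negligible Δh, P + ½ρv² is constant, so P_low − P_up = ½ρ(v_up² − v_low²).
ΔP = ½·0.9922·(53.91² − 44.33²) = 466.9 Pa.

ΔP ≈ 466.9 Pa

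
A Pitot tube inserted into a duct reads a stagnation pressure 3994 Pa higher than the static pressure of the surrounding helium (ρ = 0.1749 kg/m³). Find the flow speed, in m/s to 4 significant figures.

The dynamic pressure equals the rise in static pressure at the stagnation point: ΔP = ½ρv².
v = √(2ΔP/ρ) = √(2·3994/0.1749) = 213.7 m/s.

v ≈ 213.7 m/s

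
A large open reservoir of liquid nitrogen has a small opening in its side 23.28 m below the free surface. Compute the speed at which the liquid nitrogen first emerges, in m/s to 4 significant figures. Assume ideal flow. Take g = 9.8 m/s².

The surface is effectively still and both ends are open, so ½v² = gh and v = √(2·9.8·23.28) = 21.36 m/s.

v ≈ 21.36 m/s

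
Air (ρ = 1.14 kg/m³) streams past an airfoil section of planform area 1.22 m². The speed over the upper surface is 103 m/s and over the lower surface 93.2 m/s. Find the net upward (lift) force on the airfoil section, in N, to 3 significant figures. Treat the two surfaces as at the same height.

F = 1340 N

The faster flow above has the lower pressure; Bernoulli (same height) gives ΔP = ½ρ(v_up² − v_low²).
ΔP = ½·1.14·(103² − 93.2²) = 1100 Pa.
Lift = ΔP · A = 1100 × 1.22 = 1340 N.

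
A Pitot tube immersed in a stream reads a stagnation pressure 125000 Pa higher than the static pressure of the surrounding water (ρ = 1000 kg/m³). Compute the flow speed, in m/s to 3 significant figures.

15.8 m/s

At the stagnation point the flow is brought to rest, so Bernoulli gives P_stag − P_static = ½ρv².
v = √(2ΔP/ρ) = √(2·125000/1000) = 15.8 m/s.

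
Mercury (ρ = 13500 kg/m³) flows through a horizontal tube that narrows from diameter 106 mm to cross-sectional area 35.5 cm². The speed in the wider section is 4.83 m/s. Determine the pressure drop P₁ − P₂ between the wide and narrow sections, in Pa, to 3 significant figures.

The volume flow rate is constant, so v₂ = (A₁/A₂)v₁ = (88.2/35.5)·4.83 = 12.0 m/s.
The pipe is horizontal, so Bernoulli reduces to P₁ + ½ρv₁² = P₂ + ½ρv₂².
P₁ − P₂ = ½·13500·(12.0² − 4.83²) = ½·13500·121 = 816000 Pa.

ΔP ≈ 816000 Pa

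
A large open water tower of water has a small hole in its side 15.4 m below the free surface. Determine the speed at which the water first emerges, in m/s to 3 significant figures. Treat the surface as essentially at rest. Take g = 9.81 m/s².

v = 17.4 m/s

Torricelli's result v = √(2gh) gives v = √(2·9.81·15.4) = 17.4 m/s.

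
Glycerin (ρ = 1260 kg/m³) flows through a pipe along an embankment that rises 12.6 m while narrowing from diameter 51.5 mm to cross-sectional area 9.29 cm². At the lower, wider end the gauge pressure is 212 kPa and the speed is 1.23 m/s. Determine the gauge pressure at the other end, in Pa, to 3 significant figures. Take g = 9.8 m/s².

The volume flow rate is constant, so v₂ = (A₁/A₂)v₁ = (20.8/9.29)·1.23 = 2.76 m/s.
Energy conservation along the streamline gives P₂ = P₁ − ½ρ(v₂² − v₁²) − ρg(h₂ − h₁).
P₂ = 212000 + ½·1260·(1.23² − 2.76²) − 1260·9.8·(+12.6) = 212000 + (-3840) − (156000) = 52600 Pa.

P₂ ≈ 52600 Pa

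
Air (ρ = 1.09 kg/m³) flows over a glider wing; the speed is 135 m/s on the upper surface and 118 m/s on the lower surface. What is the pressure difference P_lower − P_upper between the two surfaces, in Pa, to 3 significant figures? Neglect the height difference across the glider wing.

ΔP ≈ 2340 Pa

The pressure is lower where the speed is higher: ΔP = ½ρ(v_up² − v_low²).
ΔP = ½·1.09·(135² − 118²) = 2340 Pa.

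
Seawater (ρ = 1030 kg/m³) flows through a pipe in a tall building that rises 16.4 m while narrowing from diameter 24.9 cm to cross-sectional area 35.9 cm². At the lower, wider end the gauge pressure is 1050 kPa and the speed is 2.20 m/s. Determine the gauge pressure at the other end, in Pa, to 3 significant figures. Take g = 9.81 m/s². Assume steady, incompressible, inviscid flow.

P₂ ≈ 428000 Pa

The volume flow rate is constant, so v₂ = (A₁/A₂)v₁ = (487/35.9)·2.20 = 29.8 m/s.
Bernoulli: P₁ + ½ρv₁² + ρg h₁ = P₂ + ½ρv₂² + ρg h₂, so P₂ = P₁ + ½ρ(v₁² − v₂²) − ρg(h₂ − h₁).
P₂ = 1050000 + ½·1030·(2.20² − 29.8²) − 1030·9.81·(+16.4) = 1050000 + (-456000) − (166000) = 428000 Pa.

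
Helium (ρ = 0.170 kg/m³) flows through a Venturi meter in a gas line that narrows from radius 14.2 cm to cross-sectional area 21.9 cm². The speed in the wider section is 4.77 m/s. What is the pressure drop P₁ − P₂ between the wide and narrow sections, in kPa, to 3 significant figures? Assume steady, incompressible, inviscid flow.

1.62 kPa

The volume flow rate is constant, so v₂ = (A₁/A₂)v₁ = (633/21.9)·4.77 = 138 m/s.
Bernoulli (h₁ = h₂): P₁ − P₂ = ½ρ(v₂² − v₁²).
P₁ − P₂ = ½·0.170·(138² − 4.77²) = ½·0.170·19000 = 1620 Pa.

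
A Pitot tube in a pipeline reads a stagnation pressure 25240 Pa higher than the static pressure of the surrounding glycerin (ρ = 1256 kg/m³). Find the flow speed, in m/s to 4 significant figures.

Bernoulli between the free stream and the stagnation point: ½ρv² = P_stag − P_static.
v = √(2ΔP/ρ) = √(2·25240/1256) = 6.340 m/s.

v ≈ 6.340 m/s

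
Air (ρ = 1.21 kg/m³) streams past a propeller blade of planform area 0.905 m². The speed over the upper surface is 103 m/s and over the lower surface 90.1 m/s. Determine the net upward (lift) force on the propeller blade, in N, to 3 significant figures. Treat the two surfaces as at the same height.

With equal heights on the two surfaces, Bernoulli gives P_lower − P_upper = ½ρ(v_upper² − v_lower²).
ΔP = ½·1.21·(103² − 90.1²) = 1510 Pa.
Lift = ΔP · A = 1510 × 0.905 = 1360 N.

1360 N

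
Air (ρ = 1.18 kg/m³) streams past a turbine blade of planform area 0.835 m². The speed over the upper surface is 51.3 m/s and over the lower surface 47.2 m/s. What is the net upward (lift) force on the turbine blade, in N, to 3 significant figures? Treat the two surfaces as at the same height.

F = 199 N

From P + ½ρv² = const at equal height, P_low − P_up = ½ρ(v_up² − v_low²).
ΔP = ½·1.18·(51.3² − 47.2²) = 238 Pa.
Lift = ΔP · A = 238 × 0.835 = 199 N.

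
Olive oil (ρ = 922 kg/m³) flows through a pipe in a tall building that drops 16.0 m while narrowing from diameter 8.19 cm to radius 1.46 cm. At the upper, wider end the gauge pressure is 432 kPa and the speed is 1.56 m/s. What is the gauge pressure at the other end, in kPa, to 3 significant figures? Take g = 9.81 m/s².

Continuity gives A₁v₁ = A₂v₂, so v₂ = (52.7 cm²)/(6.70 cm²) × 1.56 m/s = 12.3 m/s.
Bernoulli: P₁ + ½ρv₁² + ρg h₁ = P₂ + ½ρv₂² + ρg h₂, so P₂ = P₁ + ½ρ(v₁² − v₂²) − ρg(h₂ − h₁).
P₂ = 432000 + ½·922·(1.56² − 12.3²) − 922·9.81·(−16.0) = 432000 + (-68300) − (-145000) = 508000 Pa.

508 kPa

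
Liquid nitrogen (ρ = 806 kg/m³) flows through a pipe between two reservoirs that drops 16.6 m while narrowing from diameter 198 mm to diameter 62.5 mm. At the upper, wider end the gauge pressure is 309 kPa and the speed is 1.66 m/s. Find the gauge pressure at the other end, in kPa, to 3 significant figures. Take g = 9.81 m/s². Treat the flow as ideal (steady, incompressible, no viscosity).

Mass conservation (A₁v₁ = A₂v₂) gives v₂ = 1.66 × 308/30.7 = 16.7 m/s.
Energy conservation along the streamline gives P₂ = P₁ − ½ρ(v₂² − v₁²) − ρg(h₂ − h₁).
P₂ = 309000 + ½·806·(1.66² − 16.7²) − 806·9.81·(−16.6) = 309000 + (-111000) − (-131000) = 330000 Pa.

P₂ ≈ 330 kPa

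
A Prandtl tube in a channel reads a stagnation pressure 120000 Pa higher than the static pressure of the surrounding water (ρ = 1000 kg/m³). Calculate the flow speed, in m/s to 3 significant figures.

v ≈ 15.5 m/s

At the stagnation point the flow is brought to rest, so Bernoulli gives P_stag − P_static = ½ρv².
v = √(2ΔP/ρ) = √(2·120000/1000) = 15.5 m/s.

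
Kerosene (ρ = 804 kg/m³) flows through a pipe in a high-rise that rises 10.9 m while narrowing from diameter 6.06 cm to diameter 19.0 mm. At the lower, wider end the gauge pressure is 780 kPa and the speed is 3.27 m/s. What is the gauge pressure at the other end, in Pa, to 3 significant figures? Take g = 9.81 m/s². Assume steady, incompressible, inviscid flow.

P₂ ≈ 253000 Pa

By continuity, v₂ = v₁·A₁/A₂ = 3.27·(28.8/2.84) = 33.3 m/s.
Applying Bernoulli between the two ends and solving for P₂: P₂ = P₁ + ½ρ(v₁² − v₂²) − ρgΔh.
P₂ = 780000 + ½·804·(3.27² − 33.3²) − 804·9.81·(+10.9) = 780000 + (-441000) − (86000) = 253000 Pa.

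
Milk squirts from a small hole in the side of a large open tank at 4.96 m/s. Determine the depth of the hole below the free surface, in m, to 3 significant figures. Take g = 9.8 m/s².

h ≈ 1.26 m

Inverting v = √(2gh) gives h = v² / 2g.
h = 4.96²/(2·9.8) = 24.6/19.60 = 1.26 m.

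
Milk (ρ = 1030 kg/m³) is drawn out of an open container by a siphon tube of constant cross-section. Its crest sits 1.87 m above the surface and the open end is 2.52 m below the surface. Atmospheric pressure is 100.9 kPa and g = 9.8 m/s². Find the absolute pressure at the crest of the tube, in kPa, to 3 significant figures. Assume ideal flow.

The outlet speed comes from Torricelli: v = √(2g·2.52) = 7.03 m/s.
The bore is uniform, so the speed at the crest is the same v. Bernoulli surface→crest: P_atm = P_top + ½ρv² + ρg·h_top.
P_top = 100900 − ½·1030·7.03² − 1030·9.8·1.87 = 56600 Pa.

P_top ≈ 56.6 kPa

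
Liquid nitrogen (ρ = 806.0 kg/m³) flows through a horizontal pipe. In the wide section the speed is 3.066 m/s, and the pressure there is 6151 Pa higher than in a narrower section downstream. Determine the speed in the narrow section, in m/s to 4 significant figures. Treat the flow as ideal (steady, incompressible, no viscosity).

Horizontal Bernoulli: P₁ + ½ρv₁² = P₂ + ½ρv₂², so v₂² = v₁² + 2(P₁ − P₂)/ρ.
v₂ = √(3.066² + 2·6151/806.0) = √(9.400 + 15.26) = 4.966 m/s.

v₂ ≈ 4.966 m/s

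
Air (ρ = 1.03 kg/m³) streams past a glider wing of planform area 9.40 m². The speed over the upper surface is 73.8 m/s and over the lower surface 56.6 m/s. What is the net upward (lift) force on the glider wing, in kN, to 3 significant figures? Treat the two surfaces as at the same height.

With equal heights on the two surfaces, Bernoulli gives P_lower − P_upper = ½ρ(v_upper² − v_lower²).
ΔP = ½·1.03·(73.8² − 56.6²) = 1160 Pa.
Lift = ΔP · A = 1160 × 9.40 = 10900 N.

F ≈ 10.9 kN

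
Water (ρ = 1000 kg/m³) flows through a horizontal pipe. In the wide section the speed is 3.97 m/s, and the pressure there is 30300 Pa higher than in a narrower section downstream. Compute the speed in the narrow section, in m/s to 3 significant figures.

With h₁ = h₂, rearranging Bernoulli gives v₂ = √(v₁² + 2ΔP/ρ).
v₂ = √(3.97² + 2·30300/1000) = √(15.8 + 60.6) = 8.74 m/s.

v₂ = 8.74 m/s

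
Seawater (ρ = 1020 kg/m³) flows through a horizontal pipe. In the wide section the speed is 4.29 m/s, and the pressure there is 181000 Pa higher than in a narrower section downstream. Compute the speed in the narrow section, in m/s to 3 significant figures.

19.3 m/s

Along the level pipe P + ½ρv² is conserved, hence v₂² = v₁² + 2(P₁ − P₂)/ρ.
v₂ = √(4.29² + 2·181000/1020) = √(18.4 + 355) = 19.3 m/s.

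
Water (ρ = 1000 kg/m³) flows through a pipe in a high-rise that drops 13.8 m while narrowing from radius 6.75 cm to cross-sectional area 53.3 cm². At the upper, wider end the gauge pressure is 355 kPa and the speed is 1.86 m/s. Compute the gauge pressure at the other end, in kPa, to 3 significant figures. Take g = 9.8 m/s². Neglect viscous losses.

P₂ = 479 kPa

By continuity, v₂ = v₁·A₁/A₂ = 1.86·(143/53.3) = 5.00 m/s.
Energy conservation along the streamline gives P₂ = P₁ − ½ρ(v₂² − v₁²) − ρg(h₂ − h₁).
P₂ = 355000 + ½·1000·(1.86² − 5.00²) − 1000·9.8·(−13.8) = 355000 + (-10700) − (-135000) = 479000 Pa.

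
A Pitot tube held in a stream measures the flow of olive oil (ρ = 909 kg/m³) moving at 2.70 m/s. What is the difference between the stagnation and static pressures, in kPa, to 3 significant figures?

ΔP ≈ 3.31 kPa

The dynamic pressure equals the rise in static pressure at the stagnation point: ΔP = ½ρv².
ΔP = ½·909·2.70² = 3310 Pa.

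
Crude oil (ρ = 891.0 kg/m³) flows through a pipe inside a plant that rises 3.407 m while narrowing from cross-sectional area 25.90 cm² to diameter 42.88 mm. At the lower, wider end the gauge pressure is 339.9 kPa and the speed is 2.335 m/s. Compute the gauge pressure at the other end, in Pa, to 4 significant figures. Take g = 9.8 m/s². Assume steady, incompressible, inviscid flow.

The volume flow rate is constant, so v₂ = (A₁/A₂)v₁ = (25.90/14.44)·2.335 = 4.188 m/s.
Applying Bernoulli between the two ends and solving for P₂: P₂ = P₁ + ½ρ(v₁² − v₂²) − ρgΔh.
P₂ = 339900 + ½·891.0·(2.335² − 4.188²) − 891.0·9.8·(+3.407) = 339900 + (-5384) − (29750) = 304800 Pa.

P₂ = 304800 Pa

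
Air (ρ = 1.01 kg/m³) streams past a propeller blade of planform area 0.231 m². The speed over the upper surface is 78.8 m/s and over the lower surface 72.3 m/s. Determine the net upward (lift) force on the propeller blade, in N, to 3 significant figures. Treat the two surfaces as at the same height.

F ≈ 115 N

The faster flow above has the lower pressure; Bernoulli (same height) gives ΔP = ½ρ(v_up² − v_low²).
ΔP = ½·1.01·(78.8² − 72.3²) = 496 Pa.
Lift = ΔP · A = 496 × 0.231 = 115 N.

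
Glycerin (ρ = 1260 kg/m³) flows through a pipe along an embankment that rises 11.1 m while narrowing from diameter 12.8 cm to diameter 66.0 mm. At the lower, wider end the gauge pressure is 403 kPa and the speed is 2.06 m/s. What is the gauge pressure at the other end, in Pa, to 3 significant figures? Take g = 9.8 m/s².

Continuity gives A₁v₁ = A₂v₂, so v₂ = (129 cm²)/(34.2 cm²) × 2.06 m/s = 7.75 m/s.
Bernoulli: P₁ + ½ρv₁² + ρg h₁ = P₂ + ½ρv₂² + ρg h₂, so P₂ = P₁ + ½ρ(v₁² − v₂²) − ρg(h₂ − h₁).
P₂ = 403000 + ½·1260·(2.06² − 7.75²) − 1260·9.8·(+11.1) = 403000 + (-35100) − (137000) = 231000 Pa.

231000 Pa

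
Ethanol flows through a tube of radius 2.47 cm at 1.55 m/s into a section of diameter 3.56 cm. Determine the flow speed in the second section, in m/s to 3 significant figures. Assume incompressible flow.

The volume flow rate is constant, so v₂ = (A₁/A₂)v₁ = (19.2/9.95)·1.55 = 2.98 m/s.

v₂ = 2.98 m/s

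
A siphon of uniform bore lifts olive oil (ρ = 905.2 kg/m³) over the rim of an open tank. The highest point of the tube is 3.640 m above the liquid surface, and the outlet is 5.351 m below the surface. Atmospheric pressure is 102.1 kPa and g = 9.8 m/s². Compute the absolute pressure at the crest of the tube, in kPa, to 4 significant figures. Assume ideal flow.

The outlet speed comes from Torricelli: v = √(2g·5.351) = 10.24 m/s.
The bore is uniform, so the speed at the crest is the same v. Bernoulli surface→crest: P_atm = P_top + ½ρv² + ρg·h_top.
P_top = 102100 − ½·905.2·10.24² − 905.2·9.8·3.640 = 22340 Pa.

P_top ≈ 22.34 kPa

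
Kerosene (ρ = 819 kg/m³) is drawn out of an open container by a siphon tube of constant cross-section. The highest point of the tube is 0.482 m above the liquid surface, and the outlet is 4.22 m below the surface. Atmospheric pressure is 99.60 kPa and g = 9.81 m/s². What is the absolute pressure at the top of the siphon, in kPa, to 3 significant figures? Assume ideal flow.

Bernoulli surface→outlet gives ½v² = g·h_out, so v = √(2·9.81·4.22) = 9.10 m/s.
With constant cross-section the crest speed equals v; applying Bernoulli from the surface up to the crest, P_top = P_atm − ½ρv² − ρg·h_top.
P_top = 99600 − ½·819·9.10² − 819·9.81·0.482 = 61800 Pa.

P_top = 61.8 kPa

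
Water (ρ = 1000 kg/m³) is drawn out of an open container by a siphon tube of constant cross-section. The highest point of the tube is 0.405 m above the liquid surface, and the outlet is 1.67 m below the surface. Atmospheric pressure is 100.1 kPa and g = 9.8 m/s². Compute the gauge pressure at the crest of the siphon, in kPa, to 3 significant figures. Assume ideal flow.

From the surface to the outlet (both open to atmosphere, surface at rest): v = √(2g·h_out) = √(2·9.8·1.67) = 5.72 m/s.
With constant cross-section the crest speed equals v; applying Bernoulli from the surface up to the crest, P_top = P_atm − ½ρv² − ρg·h_top.
P_top = 100100 − ½·1000·5.72² − 1000·9.8·0.405 = 79800 Pa. So P_gauge = P_top − P_atm = -20300 Pa.

P_gauge = -20.3 kPa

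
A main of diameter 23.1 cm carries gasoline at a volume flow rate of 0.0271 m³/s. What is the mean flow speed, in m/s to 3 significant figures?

Q = 0.0271 m³/s = 0.0271 m³/s.
v = Q/A = 0.0271 / 0.0419 = 0.647 m/s.

0.647 m/s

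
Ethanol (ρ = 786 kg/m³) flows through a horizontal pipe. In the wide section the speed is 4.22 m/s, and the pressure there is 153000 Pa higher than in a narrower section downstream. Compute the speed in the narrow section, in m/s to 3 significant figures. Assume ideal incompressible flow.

Along the level pipe P + ½ρv² is conserved, hence v₂² = v₁² + 2(P₁ − P₂)/ρ.
v₂ = √(4.22² + 2·153000/786) = √(17.8 + 389) = 20.2 m/s.

v₂ = 20.2 m/s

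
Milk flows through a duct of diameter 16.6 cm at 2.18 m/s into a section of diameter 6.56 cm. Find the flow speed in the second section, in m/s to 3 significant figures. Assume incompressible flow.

The volume flow rate is constant, so v₂ = (A₁/A₂)v₁ = (216/33.8)·2.18 = 14.0 m/s.

v₂ = 14.0 m/s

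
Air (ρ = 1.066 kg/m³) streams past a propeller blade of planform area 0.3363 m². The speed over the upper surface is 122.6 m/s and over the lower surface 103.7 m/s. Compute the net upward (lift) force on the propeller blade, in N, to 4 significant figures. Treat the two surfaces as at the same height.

With equal heights on the two surfaces, Bernoulli gives P_lower − P_upper = ½ρ(v_upper² − v_lower²).
ΔP = ½·1.066·(122.6² − 103.7²) = 2280 Pa.
Lift = ΔP · A = 2280 × 0.3363 = 766.7 N.

766.7 N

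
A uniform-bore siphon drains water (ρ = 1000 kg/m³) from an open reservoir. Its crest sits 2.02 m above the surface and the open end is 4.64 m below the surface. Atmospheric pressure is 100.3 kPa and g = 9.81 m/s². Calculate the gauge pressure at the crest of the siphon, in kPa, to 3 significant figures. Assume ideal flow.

The outlet speed comes from Torricelli: v = √(2g·4.64) = 9.54 m/s.
Continuity keeps v the same throughout the tube; from surface to crest, P_atm + 0 = P_top + ½ρv² + ρg·h_top.
P_top = 100300 − ½·1000·9.54² − 1000·9.81·2.02 = 35000 Pa. So P_gauge = P_top − P_atm = -65300 Pa.

P_gauge ≈ -65.3 kPa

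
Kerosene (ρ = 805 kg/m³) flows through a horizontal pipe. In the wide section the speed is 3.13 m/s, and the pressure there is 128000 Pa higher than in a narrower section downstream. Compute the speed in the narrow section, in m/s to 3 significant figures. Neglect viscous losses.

v₂ ≈ 18.1 m/s

Horizontal Bernoulli: P₁ + ½ρv₁² = P₂ + ½ρv₂², so v₂² = v₁² + 2(P₁ − P₂)/ρ.
v₂ = √(3.13² + 2·128000/805) = √(9.80 + 318) = 18.1 m/s.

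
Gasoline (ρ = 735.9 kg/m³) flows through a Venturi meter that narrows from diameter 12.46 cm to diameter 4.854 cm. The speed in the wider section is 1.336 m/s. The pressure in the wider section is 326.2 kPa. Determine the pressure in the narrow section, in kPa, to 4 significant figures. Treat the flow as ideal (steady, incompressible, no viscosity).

By continuity, v₂ = v₁·A₁/A₂ = 1.336·(121.9/18.51) = 8.803 m/s.
Bernoulli (h₁ = h₂): P₁ − P₂ = ½ρ(v₂² − v₁²).
P₂ = P₁ − ½ρ(v₂² − v₁²) = 326200 − ½·735.9·(8.803² − 1.336²) = 326200 − 27860 = 298300 Pa.

P₂ ≈ 298.3 kPa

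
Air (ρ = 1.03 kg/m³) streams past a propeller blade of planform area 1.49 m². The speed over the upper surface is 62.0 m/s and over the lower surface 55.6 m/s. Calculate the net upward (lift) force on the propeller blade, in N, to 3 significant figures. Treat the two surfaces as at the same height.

F = 578 N

The faster flow above has the lower pressure; Bernoulli (same height) gives ΔP = ½ρ(v_up² − v_low²).
ΔP = ½·1.03·(62.0² − 55.6²) = 388 Pa.
Lift = ΔP · A = 388 × 1.49 = 578 N.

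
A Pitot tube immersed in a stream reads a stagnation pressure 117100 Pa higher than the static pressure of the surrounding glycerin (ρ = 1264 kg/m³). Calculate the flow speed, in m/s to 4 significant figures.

Bernoulli between the free stream and the stagnation point: ½ρv² = P_stag − P_static.
v = √(2ΔP/ρ) = √(2·117100/1264) = 13.61 m/s.

v ≈ 13.61 m/s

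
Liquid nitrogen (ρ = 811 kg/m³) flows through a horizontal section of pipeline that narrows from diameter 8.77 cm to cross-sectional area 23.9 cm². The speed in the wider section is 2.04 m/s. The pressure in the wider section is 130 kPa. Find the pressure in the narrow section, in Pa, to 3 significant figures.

P₂ ≈ 121000 Pa

Mass conservation (A₁v₁ = A₂v₂) gives v₂ = 2.04 × 60.4/23.9 = 5.16 m/s.
Along the horizontal streamline, P + ½ρv² is constant.
P₂ = P₁ − ½ρ(v₂² − v₁²) = 130000 − ½·811·(5.16² − 2.04²) = 130000 − 9090 = 121000 Pa.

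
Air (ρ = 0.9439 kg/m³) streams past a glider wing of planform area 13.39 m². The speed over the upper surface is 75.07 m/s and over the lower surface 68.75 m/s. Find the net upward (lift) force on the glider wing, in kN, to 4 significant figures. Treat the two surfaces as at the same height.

F ≈ 5.744 kN

With equal heights on the two surfaces, Bernoulli gives P_lower − P_upper = ½ρ(v_upper² − v_lower²).
ΔP = ½·0.9439·(75.07² − 68.75²) = 429.0 Pa.
Lift = ΔP · A = 429.0 × 13.39 = 5744 N.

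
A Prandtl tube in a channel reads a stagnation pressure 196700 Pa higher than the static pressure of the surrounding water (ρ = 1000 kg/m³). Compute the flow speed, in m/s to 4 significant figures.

At the stagnation point the flow is brought to rest, so Bernoulli gives P_stag − P_static = ½ρv².
v = √(2ΔP/ρ) = √(2·196700/1000) = 19.83 m/s.

19.83 m/s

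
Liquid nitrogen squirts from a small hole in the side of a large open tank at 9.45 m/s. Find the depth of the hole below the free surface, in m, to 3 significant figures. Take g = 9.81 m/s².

h ≈ 4.55 m

Inverting v = √(2gh) gives h = v² / 2g.
h = 9.45²/(2·9.81) = 89.3/19.62 = 4.55 m.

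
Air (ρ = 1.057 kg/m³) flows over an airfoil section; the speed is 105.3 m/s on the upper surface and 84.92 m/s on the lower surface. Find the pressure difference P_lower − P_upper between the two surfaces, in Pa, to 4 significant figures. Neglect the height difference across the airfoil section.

ΔP ≈ 2049 Pa

With negligible Δh, P + ½ρv² is constant, so P_low − P_up = ½ρ(v_up² − v_low²).
ΔP = ½·1.057·(105.3² − 84.92²) = 2049 Pa.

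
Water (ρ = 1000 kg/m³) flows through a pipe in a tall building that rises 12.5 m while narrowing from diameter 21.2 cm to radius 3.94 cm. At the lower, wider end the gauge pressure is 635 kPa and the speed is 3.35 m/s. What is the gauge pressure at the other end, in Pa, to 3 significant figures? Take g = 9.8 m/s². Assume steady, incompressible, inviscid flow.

Continuity gives A₁v₁ = A₂v₂, so v₂ = (353 cm²)/(48.8 cm²) × 3.35 m/s = 24.2 m/s.
Energy conservation along the streamline gives P₂ = P₁ − ½ρ(v₂² − v₁²) − ρg(h₂ − h₁).
P₂ = 635000 + ½·1000·(3.35² − 24.2²) − 1000·9.8·(+12.5) = 635000 + (-288000) − (122000) = 224000 Pa.

P₂ = 224000 Pa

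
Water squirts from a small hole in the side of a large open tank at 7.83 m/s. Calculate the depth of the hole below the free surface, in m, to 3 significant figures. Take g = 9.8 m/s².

3.13 m

Inverting v = √(2gh) gives h = v² / 2g.
h = 7.83²/(2·9.8) = 61.3/19.60 = 3.13 m.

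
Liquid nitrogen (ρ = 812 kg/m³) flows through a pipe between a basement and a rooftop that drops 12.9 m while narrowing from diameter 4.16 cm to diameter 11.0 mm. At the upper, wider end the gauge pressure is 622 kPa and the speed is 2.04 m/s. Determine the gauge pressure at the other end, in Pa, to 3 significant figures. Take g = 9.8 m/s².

The volume flow rate is constant, so v₂ = (A₁/A₂)v₁ = (13.6/0.950)·2.04 = 29.2 m/s.
Applying Bernoulli between the two ends and solving for P₂: P₂ = P₁ + ½ρ(v₁² − v₂²) − ρgΔh.
P₂ = 622000 + ½·812·(2.04² − 29.2²) − 812·9.8·(−12.9) = 622000 + (-344000) − (-103000) = 381000 Pa.

P₂ ≈ 381000 Pa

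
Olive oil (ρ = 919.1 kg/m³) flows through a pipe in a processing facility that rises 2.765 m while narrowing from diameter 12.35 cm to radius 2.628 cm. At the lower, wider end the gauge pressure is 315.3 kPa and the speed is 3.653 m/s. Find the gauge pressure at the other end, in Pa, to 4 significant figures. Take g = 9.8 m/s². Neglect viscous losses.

By continuity, v₂ = v₁·A₁/A₂ = 3.653·(119.8/21.70) = 20.17 m/s.
Applying Bernoulli between the two ends and solving for P₂: P₂ = P₁ + ½ρ(v₁² − v₂²) − ρgΔh.
P₂ = 315300 + ½·919.1·(3.653² − 20.17²) − 919.1·9.8·(+2.765) = 315300 + (-180800) − (24900) = 109600 Pa.

P₂ ≈ 109600 Pa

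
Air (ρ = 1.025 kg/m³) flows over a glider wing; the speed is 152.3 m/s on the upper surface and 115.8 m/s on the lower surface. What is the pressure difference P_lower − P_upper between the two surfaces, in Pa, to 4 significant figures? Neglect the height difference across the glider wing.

ΔP = 5015 Pa

With negligible Δh, P + ½ρv² is constant, so P_low − P_up = ½ρ(v_up² − v_low²).
ΔP = ½·1.025·(152.3² − 115.8²) = 5015 Pa.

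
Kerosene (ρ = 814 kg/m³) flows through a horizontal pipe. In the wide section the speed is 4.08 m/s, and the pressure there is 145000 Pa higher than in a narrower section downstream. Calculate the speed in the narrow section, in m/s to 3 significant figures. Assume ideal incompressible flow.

v₂ = 19.3 m/s

Along the level pipe P + ½ρv² is conserved, hence v₂² = v₁² + 2(P₁ − P₂)/ρ.
v₂ = √(4.08² + 2·145000/814) = √(16.6 + 356) = 19.3 m/s.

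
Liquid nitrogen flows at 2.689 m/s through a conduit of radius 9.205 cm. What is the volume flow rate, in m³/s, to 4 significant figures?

Q = A·v = 0.02662 m² × 2.689 m/s = 0.07158 m³/s.

Q = 0.07158 m³/s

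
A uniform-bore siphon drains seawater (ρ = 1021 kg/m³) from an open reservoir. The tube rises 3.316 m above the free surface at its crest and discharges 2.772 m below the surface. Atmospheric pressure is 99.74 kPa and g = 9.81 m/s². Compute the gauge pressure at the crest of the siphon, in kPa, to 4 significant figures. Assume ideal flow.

Bernoulli surface→outlet gives ½v² = g·h_out, so v = √(2·9.81·2.772) = 7.375 m/s.
Continuity keeps v the same throughout the tube; from surface to crest, P_atm + 0 = P_top + ½ρv² + ρg·h_top.
P_top = 99740 − ½·1021·7.375² − 1021·9.81·3.316 = 38760 Pa. So P_gauge = P_top − P_atm = -60980 Pa.

P_gauge ≈ -60.98 kPa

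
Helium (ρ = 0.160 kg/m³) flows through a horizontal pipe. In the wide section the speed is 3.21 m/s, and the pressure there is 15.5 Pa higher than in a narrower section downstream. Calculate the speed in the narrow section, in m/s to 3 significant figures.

14.3 m/s

Horizontal Bernoulli: P₁ + ½ρv₁² = P₂ + ½ρv₂², so v₂² = v₁² + 2(P₁ − P₂)/ρ.
v₂ = √(3.21² + 2·15.5/0.160) = √(10.3 + 194) = 14.3 m/s.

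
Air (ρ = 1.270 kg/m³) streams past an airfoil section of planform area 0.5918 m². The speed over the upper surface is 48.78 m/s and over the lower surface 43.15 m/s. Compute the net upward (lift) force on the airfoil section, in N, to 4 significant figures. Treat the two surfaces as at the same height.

From P + ½ρv² = const at equal height, P_low − P_up = ½ρ(v_up² − v_low²).
ΔP = ½·1.270·(48.78² − 43.15²) = 328.7 Pa.
Lift = ΔP · A = 328.7 × 0.5918 = 194.5 N.

194.5 N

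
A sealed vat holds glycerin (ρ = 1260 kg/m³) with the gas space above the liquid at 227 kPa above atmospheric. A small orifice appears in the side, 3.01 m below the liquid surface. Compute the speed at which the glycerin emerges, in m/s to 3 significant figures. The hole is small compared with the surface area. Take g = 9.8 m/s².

Take point 1 at the surface (v₁ ≈ 0) and point 2 at the hole (at atmospheric pressure). Bernoulli: P₁ + ρg h = P_atm + ½ρv₂².
With P₁ − P_atm = 227000 Pa, v₂ = √(2gh + 2ΔP/ρ) = √(2·9.8·3.01 + 2·227000/1260) = 20.5 m/s.

v = 20.5 m/s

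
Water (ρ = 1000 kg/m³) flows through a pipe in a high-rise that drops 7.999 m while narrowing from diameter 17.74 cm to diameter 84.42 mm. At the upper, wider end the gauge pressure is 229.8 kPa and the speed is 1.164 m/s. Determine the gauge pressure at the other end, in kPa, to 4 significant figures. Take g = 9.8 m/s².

The volume flow rate is constant, so v₂ = (A₁/A₂)v₁ = (247.2/55.97)·1.164 = 5.140 m/s.
Energy conservation along the streamline gives P₂ = P₁ − ½ρ(v₂² − v₁²) − ρg(h₂ − h₁).
P₂ = 229800 + ½·1000·(1.164² − 5.140²) − 1000·9.8·(−7.999) = 229800 + (-12530) − (-78390) = 295700 Pa.

P₂ ≈ 295.7 kPa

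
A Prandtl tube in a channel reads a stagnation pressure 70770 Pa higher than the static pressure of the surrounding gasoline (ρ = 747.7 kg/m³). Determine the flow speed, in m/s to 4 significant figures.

Bernoulli between the free stream and the stagnation point: ½ρv² = P_stag − P_static.
v = √(2ΔP/ρ) = √(2·70770/747.7) = 13.76 m/s.

13.76 m/s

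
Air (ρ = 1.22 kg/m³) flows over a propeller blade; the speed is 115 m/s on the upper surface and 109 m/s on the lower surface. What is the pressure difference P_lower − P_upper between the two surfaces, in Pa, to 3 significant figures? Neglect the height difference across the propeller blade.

ΔP ≈ 820 Pa

The pressure is lower where the speed is higher: ΔP = ½ρ(v_up² − v_low²).
ΔP = ½·1.22·(115² − 109²) = 820 Pa.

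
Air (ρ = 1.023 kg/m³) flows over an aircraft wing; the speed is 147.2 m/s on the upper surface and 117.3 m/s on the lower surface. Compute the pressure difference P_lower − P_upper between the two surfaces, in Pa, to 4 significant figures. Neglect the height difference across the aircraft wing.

ΔP ≈ 4045 Pa

With negligible Δh, P + ½ρv² is constant, so P_low − P_up = ½ρ(v_up² − v_low²).
ΔP = ½·1.023·(147.2² − 117.3²) = 4045 Pa.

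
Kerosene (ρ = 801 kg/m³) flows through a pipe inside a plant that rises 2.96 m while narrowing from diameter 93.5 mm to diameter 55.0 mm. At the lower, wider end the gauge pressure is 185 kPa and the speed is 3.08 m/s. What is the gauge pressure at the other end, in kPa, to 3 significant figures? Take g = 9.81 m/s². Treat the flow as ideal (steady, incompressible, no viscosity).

Mass conservation (A₁v₁ = A₂v₂) gives v₂ = 3.08 × 68.7/23.8 = 8.90 m/s.
Applying Bernoulli between the two ends and solving for P₂: P₂ = P₁ + ½ρ(v₁² − v₂²) − ρgΔh.
P₂ = 185000 + ½·801·(3.08² − 8.90²) − 801·9.81·(+2.96) = 185000 + (-27900) − (23300) = 134000 Pa.

P₂ ≈ 134 kPa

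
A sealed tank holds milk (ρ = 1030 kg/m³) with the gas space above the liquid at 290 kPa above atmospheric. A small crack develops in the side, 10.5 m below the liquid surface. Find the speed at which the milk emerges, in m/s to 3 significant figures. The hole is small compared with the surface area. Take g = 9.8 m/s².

27.7 m/s

Take point 1 at the surface (v₁ ≈ 0) and point 2 at the hole (at atmospheric pressure). Bernoulli: P₁ + ρg h = P_atm + ½ρv₂².
With P₁ − P_atm = 290000 Pa, v₂ = √(2gh + 2ΔP/ρ) = √(2·9.8·10.5 + 2·290000/1030) = 27.7 m/s.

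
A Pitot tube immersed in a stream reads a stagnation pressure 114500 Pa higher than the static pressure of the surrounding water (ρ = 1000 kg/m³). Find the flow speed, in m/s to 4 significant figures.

v = 15.13 m/s

The dynamic pressure equals the rise in static pressure at the stagnation point: ΔP = ½ρv².
v = √(2ΔP/ρ) = √(2·114500/1000) = 15.13 m/s.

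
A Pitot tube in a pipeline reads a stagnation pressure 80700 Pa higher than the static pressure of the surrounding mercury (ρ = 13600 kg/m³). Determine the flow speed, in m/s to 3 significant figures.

At the stagnation point the flow is brought to rest, so Bernoulli gives P_stag − P_static = ½ρv².
v = √(2ΔP/ρ) = √(2·80700/13600) = 3.44 m/s.

v ≈ 3.44 m/s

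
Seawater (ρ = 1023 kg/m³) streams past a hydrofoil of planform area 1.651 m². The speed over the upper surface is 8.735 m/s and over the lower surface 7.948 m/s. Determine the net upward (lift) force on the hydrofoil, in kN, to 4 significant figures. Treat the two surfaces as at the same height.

F ≈ 11.09 kN

With equal heights on the two surfaces, Bernoulli gives P_lower − P_upper = ½ρ(v_upper² − v_lower²).
ΔP = ½·1023·(8.735² − 7.948²) = 6716 Pa.
Lift = ΔP · A = 6716 × 1.651 = 11090 N.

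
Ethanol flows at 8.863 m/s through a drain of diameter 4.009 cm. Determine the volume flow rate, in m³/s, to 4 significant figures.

Q ≈ 0.01119 m³/s

Q = A·v = 0.001262 m² × 8.863 m/s = 0.01119 m³/s.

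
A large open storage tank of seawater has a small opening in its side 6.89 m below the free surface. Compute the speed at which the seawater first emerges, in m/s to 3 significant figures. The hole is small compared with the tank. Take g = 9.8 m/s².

Bernoulli from surface to hole (P equal, v_surface ≈ 0): v = √(2gh) = √(2×9.8×6.89) = 11.6 m/s.

11.6 m/s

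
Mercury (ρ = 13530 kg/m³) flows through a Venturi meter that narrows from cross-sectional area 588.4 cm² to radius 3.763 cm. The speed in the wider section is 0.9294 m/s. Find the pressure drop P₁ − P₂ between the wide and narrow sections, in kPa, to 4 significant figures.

ΔP ≈ 1016 kPa

By continuity, v₂ = v₁·A₁/A₂ = 0.9294·(588.4/44.49) = 12.29 m/s.
The pipe is horizontal, so Bernoulli reduces to P₁ + ½ρv₁² = P₂ + ½ρv₂².
P₁ − P₂ = ½·13530·(12.29² − 0.9294²) = ½·13530·150.3 = 1016000 Pa.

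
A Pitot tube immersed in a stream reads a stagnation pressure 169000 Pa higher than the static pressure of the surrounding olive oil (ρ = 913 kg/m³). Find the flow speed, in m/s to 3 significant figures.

The dynamic pressure equals the rise in static pressure at the stagnation point: ΔP = ½ρv².
v = √(2ΔP/ρ) = √(2·169000/913) = 19.2 m/s.

v ≈ 19.2 m/s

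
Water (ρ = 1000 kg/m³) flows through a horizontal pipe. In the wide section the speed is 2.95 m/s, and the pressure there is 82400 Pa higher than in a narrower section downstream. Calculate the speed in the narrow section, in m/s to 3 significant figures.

v₂ = 13.2 m/s

With h₁ = h₂, rearranging Bernoulli gives v₂ = √(v₁² + 2ΔP/ρ).
v₂ = √(2.95² + 2·82400/1000) = √(8.70 + 165) = 13.2 m/s.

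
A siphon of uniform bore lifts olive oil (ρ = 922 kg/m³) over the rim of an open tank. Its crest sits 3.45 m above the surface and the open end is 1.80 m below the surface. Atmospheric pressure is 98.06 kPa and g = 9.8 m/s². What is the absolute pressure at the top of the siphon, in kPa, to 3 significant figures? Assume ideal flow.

50.6 kPa

Bernoulli surface→outlet gives ½v² = g·h_out, so v = √(2·9.8·1.80) = 5.94 m/s.
With constant cross-section the crest speed equals v; applying Bernoulli from the surface up to the crest, P_top = P_atm − ½ρv² − ρg·h_top.
P_top = 98060 − ½·922·5.94² − 922·9.8·3.45 = 50600 Pa.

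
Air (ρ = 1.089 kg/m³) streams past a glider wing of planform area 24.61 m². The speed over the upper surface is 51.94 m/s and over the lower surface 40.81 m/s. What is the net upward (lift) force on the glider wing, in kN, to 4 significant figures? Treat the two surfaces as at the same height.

With equal heights on the two surfaces, Bernoulli gives P_lower − P_upper = ½ρ(v_upper² − v_lower²).
ΔP = ½·1.089·(51.94² − 40.81²) = 562.1 Pa.
Lift = ΔP · A = 562.1 × 24.61 = 13830 N.

F ≈ 13.83 kN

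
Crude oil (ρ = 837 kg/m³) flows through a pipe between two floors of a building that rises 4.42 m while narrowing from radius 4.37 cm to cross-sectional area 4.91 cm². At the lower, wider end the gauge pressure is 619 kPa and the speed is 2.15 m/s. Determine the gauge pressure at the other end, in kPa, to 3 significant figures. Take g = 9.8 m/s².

By continuity, v₂ = v₁·A₁/A₂ = 2.15·(60.0/4.91) = 26.3 m/s.
Energy conservation along the streamline gives P₂ = P₁ − ½ρ(v₂² − v₁²) − ρg(h₂ − h₁).
P₂ = 619000 + ½·837·(2.15² − 26.3²) − 837·9.8·(+4.42) = 619000 + (-287000) − (36300) = 296000 Pa.

296 kPa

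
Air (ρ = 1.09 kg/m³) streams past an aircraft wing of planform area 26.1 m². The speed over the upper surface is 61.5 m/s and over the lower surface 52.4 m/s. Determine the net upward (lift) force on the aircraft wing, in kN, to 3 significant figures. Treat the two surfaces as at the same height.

The faster flow above has the lower pressure; Bernoulli (same height) gives ΔP = ½ρ(v_up² − v_low²).
ΔP = ½·1.09·(61.5² − 52.4²) = 565 Pa.
Lift = ΔP · A = 565 × 26.1 = 14700 N.

14.7 kN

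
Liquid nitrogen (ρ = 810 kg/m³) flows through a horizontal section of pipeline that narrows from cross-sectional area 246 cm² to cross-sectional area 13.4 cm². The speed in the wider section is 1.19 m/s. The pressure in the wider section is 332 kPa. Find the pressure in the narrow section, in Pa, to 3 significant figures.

The volume flow rate is constant, so v₂ = (A₁/A₂)v₁ = (246/13.4)·1.19 = 21.8 m/s.
Along the horizontal streamline, P + ½ρv² is constant.
P₂ = P₁ − ½ρ(v₂² − v₁²) = 332000 − ½·810·(21.8² − 1.19²) = 332000 − 193000 = 139000 Pa.

139000 Pa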